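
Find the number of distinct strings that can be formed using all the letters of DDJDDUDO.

Letter multiplicities in DDJDDUDO: D×5, J×1, O×1, U×1.
So there are 8! / (5!) = 336 distinguishable arrangements.

336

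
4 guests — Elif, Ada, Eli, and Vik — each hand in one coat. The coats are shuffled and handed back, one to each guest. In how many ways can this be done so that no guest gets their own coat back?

This is the derangement count D_4: permutations of 4 items with no fixed point.
By inclusion–exclusion this is Σ_{j=0}^{4} (−1)^j C(4,j)·(4−j)!.
Computing: 24 − 24 + 12 − 4 + 1 = 9.

9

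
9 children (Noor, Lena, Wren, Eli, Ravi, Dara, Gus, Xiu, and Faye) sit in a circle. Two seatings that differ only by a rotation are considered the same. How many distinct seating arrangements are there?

40320

Around a circle, 9 distinct people have 9!/9 = (8)! = 40320 rotationally distinct seatings.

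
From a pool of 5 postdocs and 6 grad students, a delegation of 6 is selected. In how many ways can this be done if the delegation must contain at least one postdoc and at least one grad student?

461

Total 6-person selections from all 11: C(11,6) = 462.
Subtract selections that omit an entire group: no postdocs → C(6,6) = 1; no grad students → C(5,6) = 0.
Both groups omitted at once is impossible, so 462 − 1 = 461.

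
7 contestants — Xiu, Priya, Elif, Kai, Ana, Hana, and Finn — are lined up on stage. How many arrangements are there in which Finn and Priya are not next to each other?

3600

Of the 7! = 5040 arrangements, those with Finn and Priya adjacent number 2 × 6! = 1440 (treat the pair as a block with 2 internal orders).
Complementary counting: 5040 − 1440 = 3600.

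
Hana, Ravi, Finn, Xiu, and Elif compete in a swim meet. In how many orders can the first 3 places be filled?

This is an ordered selection of 3 from 5: P(5,3).
That gives 5 × 4 × 3 = 60.

60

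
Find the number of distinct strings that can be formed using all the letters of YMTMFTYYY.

3780

YMTMFTYYY has 9 letters with M appearing twice, T appearing twice, and Y appearing 4 times.
Dividing 9! = 362880 by 4!·2!·2! = 96 for the repeated letters gives 3780.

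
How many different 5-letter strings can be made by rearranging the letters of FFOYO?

The 5 letters of FFOYO have repeats: F appearing twice and O appearing twice.
Dividing 5! = 120 by 2!·2! = 4 for the repeated letters gives 30.

30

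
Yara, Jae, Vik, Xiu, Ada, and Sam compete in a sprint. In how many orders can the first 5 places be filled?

There are 6 choices for 1st place, 5 for 2nd, and so on down to 2 for position 5.
That gives 6 × 5 × 4 × 3 × 2 = 720.

720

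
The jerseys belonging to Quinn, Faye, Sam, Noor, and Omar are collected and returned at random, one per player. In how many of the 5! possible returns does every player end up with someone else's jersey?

44

This is the derangement count D_5: permutations of 5 items with no fixed point.
By inclusion–exclusion this is Σ_{j=0}^{5} (−1)^j C(5,j)·(5−j)!.
Computing: 120 − 120 + 60 − 20 + 5 − 1 = 44.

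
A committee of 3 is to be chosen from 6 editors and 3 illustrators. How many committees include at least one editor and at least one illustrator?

63

Total 3-person selections from all 9: C(9,3) = 84.
Subtract selections that omit an entire group: no editors → C(3,3) = 1; no illustrators → C(6,3) = 20.
Both groups omitted at once is impossible, so 84 − 21 = 63.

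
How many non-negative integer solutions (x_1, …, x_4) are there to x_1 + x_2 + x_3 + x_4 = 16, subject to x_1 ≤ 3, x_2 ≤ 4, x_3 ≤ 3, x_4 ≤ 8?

10

Ignoring the caps, the number of non-negative solutions to x_1+…+x_4 = 16 is C(19,3) = 969.
Subtract solutions that violate a single cap (substitute x_i' = x_i − (cap_i+1)): x_1 ≥ 4 gives C(15,3) = 455; x_2 ≥ 5 gives C(14,3) = 364; x_3 ≥ 4 gives C(15,3) = 455; x_4 ≥ 9 gives C(10,3) = 120. Together 1394.
Add back pairs where two caps are both exceeded: 120 + 165 + 20 + 120 + 10 + 20 = 455.
Subtract triples: 20 + 0 + 0 + 0 = 20.
By inclusion–exclusion the count is 969 − 1394 + 455 − 20 = 10.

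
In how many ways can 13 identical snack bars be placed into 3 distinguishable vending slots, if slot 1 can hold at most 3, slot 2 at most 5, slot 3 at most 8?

10

By stars and bars, unrestricted non-negative solutions to x_1+…+x_3 = 13 number C(13+2,2) = 105.
Subtract solutions that violate a single cap (substitute x_i' = x_i − (cap_i+1)): x_1 ≥ 4 gives C(11,2) = 55; x_2 ≥ 6 gives C(9,2) = 36; x_3 ≥ 9 gives C(6,2) = 15. Together 106.
Add back pairs where two caps are both exceeded: 10 + 1 + 0 = 11.
By inclusion–exclusion the count is 105 − 106 + 11 = 10.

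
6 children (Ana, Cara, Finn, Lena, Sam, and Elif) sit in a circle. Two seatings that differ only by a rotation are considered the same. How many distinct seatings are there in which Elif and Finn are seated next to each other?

48

Treat {Elif, Finn} as one unit (2 internal orders) and seat the resulting 5 units around the table: (4)! circular arrangements.
So 2 × (4)! = 2 × 24 = 48.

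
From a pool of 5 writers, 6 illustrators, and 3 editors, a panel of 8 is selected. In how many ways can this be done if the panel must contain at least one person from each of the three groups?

Total 8-person selections from all 14: C(14,8) = 3003.
Subtract selections that omit an entire group: no writers → C(9,8) = 9; no illustrators → C(8,8) = 1; no editors → C(11,8) = 165.
Add back selections omitting two groups (i.e. drawn from a single group): C(5,8) + C(6,8) + C(3,8) = 0.
By inclusion–exclusion: 3003 − 175 + 0 = 2828.

2828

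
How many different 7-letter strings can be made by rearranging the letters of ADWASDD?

Letter multiplicities in ADWASDD: A×2, D×3, S×1, W×1.
Dividing 7! = 5040 by 3!·2! = 12 for the repeated letters gives 420.

420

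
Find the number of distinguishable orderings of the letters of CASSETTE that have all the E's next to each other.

1260

Treat the 2 copies of E as a single block. The multiset to arrange is then {EE, A, C, S, S, T, T}, 7 items in all.
That gives (7)!/(2!·2!) = 1260 arrangements.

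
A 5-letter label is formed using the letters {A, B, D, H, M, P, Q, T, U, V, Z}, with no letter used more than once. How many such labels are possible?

Choose and order 5 of the 11 symbols: the first letter has 11 options, the next 10, and so on down to 7.
11 × 10 × 9 × 8 × 7 = 55440.

55440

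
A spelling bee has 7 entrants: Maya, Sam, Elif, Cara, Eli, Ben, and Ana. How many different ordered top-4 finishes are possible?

This is an ordered selection of 4 from 7: P(7,4).
That gives 7 × 6 × 5 × 4 = 840.

840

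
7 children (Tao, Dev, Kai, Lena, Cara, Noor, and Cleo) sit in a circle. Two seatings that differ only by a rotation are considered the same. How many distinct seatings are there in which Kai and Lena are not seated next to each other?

Without the restriction there are (6)! = 720 seatings.
Those with Kai next to Lena: fuse the pair into one unit and seat 6 units around a circle — 2·(5)! = 240.
Subtracting, 720 − 240 = 480.

480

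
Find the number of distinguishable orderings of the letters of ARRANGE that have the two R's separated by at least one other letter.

900

Total arrangements of ARRANGE: 7!/(2!·2!) = 1260.
Arrangements with the R's together: treat RR as one letter, giving (6)!/(2!) = 360.
Subtracting, 1260 − 360 = 900 arrangements keep the R's apart.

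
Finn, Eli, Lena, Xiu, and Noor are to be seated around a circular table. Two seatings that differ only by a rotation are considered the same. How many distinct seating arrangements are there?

24

Fix one person's seat to break rotational symmetry; the remaining 4 people can be arranged in (4)! = 24 ways.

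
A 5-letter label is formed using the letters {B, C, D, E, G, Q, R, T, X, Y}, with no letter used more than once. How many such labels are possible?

30240

With no repetition, fill the 5 letters in order: 10 choices, then 9, down to 6.
That product is 10 × 9 × 8 × 7 × 6 = 30240.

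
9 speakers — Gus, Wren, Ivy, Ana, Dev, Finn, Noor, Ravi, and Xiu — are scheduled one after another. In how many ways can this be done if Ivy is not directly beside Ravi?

282240

There are 9! = 362880 arrangements in all. If Ivy and Ravi are adjacent, merging them into one block gives 2·(8)! = 80640 arrangements.
So 362880 − 80640 = 282240 arrangements keep them apart.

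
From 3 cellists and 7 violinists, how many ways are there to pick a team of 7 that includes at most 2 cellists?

Split by how many cellists are chosen (0 through 2).
Sum: C(3,0)·C(7,7) + C(3,1)·C(7,6) + C(3,2)·C(7,5) = 1 + 21 + 63 = 85.

85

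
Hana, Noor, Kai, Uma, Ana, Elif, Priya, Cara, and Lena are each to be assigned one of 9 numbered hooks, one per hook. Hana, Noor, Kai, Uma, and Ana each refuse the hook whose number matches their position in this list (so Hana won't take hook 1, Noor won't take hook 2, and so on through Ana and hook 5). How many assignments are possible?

205056

Let Aᵢ (for 1 ≤ i ≤ 5) be the placements that put person i in their forbidden hook. Any j of these fix j positions, leaving (9−j)! ways to fill the rest, and there are C(5,j) ways to pick which j.
By inclusion–exclusion, the number of valid placements is Σ_{j=0}^{5} (−1)^j C(5,j)·(9−j)!.
Computing: 362880 − 201600 + 50400 − 7200 + 600 − 24 = 205056.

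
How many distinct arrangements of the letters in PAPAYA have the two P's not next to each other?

There are 6!/(3!·2!) = 60 arrangements of PAPAYA in total.
Arrangements with the P's together: treat PP as one letter, giving (5)!/(3!) = 20.
Hence 60 − 20 = 40.

40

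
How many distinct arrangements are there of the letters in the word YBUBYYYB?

YBUBYYYB has 8 letters with B appearing 3 times and Y appearing 4 times.
So there are 8! / (4!·3!) = 280 distinguishable arrangements.

280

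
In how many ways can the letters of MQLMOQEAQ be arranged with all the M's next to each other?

6720

Treat the 2 copies of M as a single block. The multiset to arrange is then {MM, A, E, L, O, Q, Q, Q}, 8 items in all.
That gives (8)!/(3!) = 6720 arrangements.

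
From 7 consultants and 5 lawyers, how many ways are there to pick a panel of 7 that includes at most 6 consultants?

Split by how many consultants are chosen (0 through 6).
Sum: C(7,0)·C(5,7) + C(7,1)·C(5,6) + C(7,2)·C(5,5) + C(7,3)·C(5,4) + C(7,4)·C(5,3) + C(7,5)·C(5,2) + C(7,6)·C(5,1) = 0 + 0 + 21 + 175 + 350 + 210 + 35 = 791.

791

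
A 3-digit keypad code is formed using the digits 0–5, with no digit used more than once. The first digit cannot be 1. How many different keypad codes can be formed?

The first digit has 6−1 = 5 choices (anything except 1).
The remaining 2 digits are filled from the other 5 symbols without repetition: 5 × 4 = 20.
Total: 5 × 20 = 100.

100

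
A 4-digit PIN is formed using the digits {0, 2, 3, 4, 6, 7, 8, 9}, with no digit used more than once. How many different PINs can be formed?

1680

This is a permutation of 4 out of 8: P(8,4) = 8!/4!.
That product is 8 × 7 × 6 × 5 = 1680.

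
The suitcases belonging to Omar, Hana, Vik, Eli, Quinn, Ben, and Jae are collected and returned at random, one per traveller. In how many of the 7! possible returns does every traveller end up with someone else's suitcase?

1854

This is the derangement count D_7: permutations of 7 items with no fixed point.
By inclusion–exclusion this is Σ_{j=0}^{7} (−1)^j C(7,j)·(7−j)!.
Computing: 5040 − 5040 + 2520 − 840 + 210 − 42 + 7 − 1 = 1854.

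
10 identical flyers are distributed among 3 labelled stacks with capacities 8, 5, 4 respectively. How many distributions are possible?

By stars and bars, unrestricted non-negative solutions to x_1+…+x_3 = 10 number C(10+2,2) = 66.
Subtract solutions that violate a single cap (substitute x_i' = x_i − (cap_i+1)): x_1 ≥ 9 gives C(3,2) = 3; x_2 ≥ 6 gives C(6,2) = 15; x_3 ≥ 5 gives C(7,2) = 21. Together 39.
No two caps can be exceeded simultaneously, so the pair terms are all 0.
By inclusion–exclusion the count is 66 − 39 + 0 = 27.

27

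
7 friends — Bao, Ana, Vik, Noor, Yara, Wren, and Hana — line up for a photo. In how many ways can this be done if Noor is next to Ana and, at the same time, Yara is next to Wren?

480

Treat {Noor,Ana} as one block (2 orders) and {Yara,Wren} as another (2 orders).
That leaves 5 units to arrange: 2 × 2 × 5! = 4 × 120 = 480.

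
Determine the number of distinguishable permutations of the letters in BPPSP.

20

Letter multiplicities in BPPSP: B×1, P×3, S×1.
Dividing 5! = 120 by 3! = 6 for the repeated letters gives 20.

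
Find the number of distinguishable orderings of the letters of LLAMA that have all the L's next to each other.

Treat the 2 copies of L as a single block. The multiset to arrange is then {LL, A, A, M}, 4 items in all.
That gives (4)!/(2!) = 12 arrangements.

12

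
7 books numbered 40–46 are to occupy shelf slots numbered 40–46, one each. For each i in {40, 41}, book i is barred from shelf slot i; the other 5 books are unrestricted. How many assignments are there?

3720

Let Aᵢ (for i ∈ {40, 41}) be the placements that put book i in its forbidden shelf slot. Any j of these fix j positions, leaving (7−j)! ways to fill the rest, and there are C(2,j) ways to pick which j.
By inclusion–exclusion, the number of valid placements is Σ_{j=0}^{2} (−1)^j C(2,j)·(7−j)!.
Computing: 5040 − 1440 + 120 = 3720.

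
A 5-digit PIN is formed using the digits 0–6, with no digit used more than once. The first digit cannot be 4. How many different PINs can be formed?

2160

The first digit has 7−1 = 6 choices (anything except 4).
The remaining 4 digits are filled from the other 6 symbols without repetition: 6 × 5 × 4 × 3 = 360.
Total: 6 × 360 = 2160.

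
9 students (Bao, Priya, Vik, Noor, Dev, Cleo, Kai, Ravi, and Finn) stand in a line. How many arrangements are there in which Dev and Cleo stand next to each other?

Treat {Dev, Cleo} as a single unit. There are 8 units to order, and the pair itself can be ordered 2 ways.
That gives 2 × 8! = 2 × 40320 = 80640.

80640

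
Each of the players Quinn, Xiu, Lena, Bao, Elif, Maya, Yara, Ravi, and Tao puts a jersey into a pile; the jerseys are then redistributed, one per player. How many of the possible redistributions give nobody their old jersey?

133496

Let Aᵢ be the assignments in which player i gets their old jersey. We want the size of the complement of A₁∪…∪A_9.
By inclusion–exclusion this is Σ_{j=0}^{9} (−1)^j C(9,j)·(9−j)!.
Computing: 362880 − 362880 + 181440 − 60480 + 15120 − 3024 + 504 − 72 + 9 − 1 = 133496.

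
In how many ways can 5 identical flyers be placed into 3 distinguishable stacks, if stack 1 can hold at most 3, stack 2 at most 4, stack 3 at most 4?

Ignoring the caps, the number of non-negative solutions to x_1+…+x_3 = 5 is C(7,2) = 21.
Subtract solutions that violate a single cap (substitute x_i' = x_i − (cap_i+1)): x_1 ≥ 4 gives C(3,2) = 3; x_2 ≥ 5 gives C(2,2) = 1; x_3 ≥ 5 gives C(2,2) = 1. Together 5.
No two caps can be exceeded simultaneously, so the pair terms are all 0.
By inclusion–exclusion the count is 21 − 5 + 0 = 16.

16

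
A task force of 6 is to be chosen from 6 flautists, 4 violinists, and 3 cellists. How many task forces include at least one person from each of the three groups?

1416

Total 6-person selections from all 13: C(13,6) = 1716.
Subtract selections that omit an entire group: no flautists → C(7,6) = 7; no violinists → C(9,6) = 84; no cellists → C(10,6) = 210.
Add back selections omitting two groups (i.e. drawn from a single group): C(6,6) + C(4,6) + C(3,6) = 1.
By inclusion–exclusion: 1716 − 301 + 1 = 1416.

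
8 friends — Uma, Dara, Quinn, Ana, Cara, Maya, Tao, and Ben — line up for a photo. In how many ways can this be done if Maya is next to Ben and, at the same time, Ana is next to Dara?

2880

Treat {Maya,Ben} as one block (2 orders) and {Ana,Dara} as another (2 orders).
That leaves 6 units to arrange: 2 × 2 × 6! = 4 × 720 = 2880.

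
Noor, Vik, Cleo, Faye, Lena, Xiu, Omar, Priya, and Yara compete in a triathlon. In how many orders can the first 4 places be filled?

3024

There are 9 choices for 1st place, 8 for 2nd, and so on down to 6 for position 4.
That gives 9 × 8 × 7 × 6 = 3024.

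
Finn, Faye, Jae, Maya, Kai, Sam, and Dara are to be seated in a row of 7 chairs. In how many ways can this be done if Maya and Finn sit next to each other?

Treat {Maya, Finn} as a single unit. There are 6 units to order, and the pair itself can be ordered 2 ways.
So the count is 2·(6)! = 1440.

1440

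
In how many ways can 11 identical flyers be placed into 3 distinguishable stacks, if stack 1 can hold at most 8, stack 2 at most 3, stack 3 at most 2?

6

Ignoring the caps, the number of non-negative solutions to x_1+…+x_3 = 11 is C(13,2) = 78.
Subtract solutions that violate a single cap (substitute x_i' = x_i − (cap_i+1)): x_1 ≥ 9 gives C(4,2) = 6; x_2 ≥ 4 gives C(9,2) = 36; x_3 ≥ 3 gives C(10,2) = 45. Together 87.
Add back pairs where two caps are both exceeded: 0 + 0 + 15 = 15.
By inclusion–exclusion the count is 78 − 87 + 15 = 6.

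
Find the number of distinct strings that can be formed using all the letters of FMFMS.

The 5 letters of FMFMS have repeats: F appearing twice and M appearing twice.
The number of distinct arrangements is 5!/(2!·2!) = 120/4 = 30.

30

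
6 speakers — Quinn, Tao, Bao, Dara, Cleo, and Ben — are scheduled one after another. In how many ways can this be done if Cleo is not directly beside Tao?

Of the 6! = 720 arrangements, those with Cleo and Tao adjacent number 2 × 5! = 240 (treat the pair as a block with 2 internal orders).
So 720 − 240 = 480 arrangements keep them apart.

480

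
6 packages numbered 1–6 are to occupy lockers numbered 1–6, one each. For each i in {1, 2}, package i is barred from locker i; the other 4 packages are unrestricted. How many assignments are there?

504

Let Aᵢ (for i ∈ {1, 2}) be the placements that put package i in its forbidden locker. Any j of these fix j positions, leaving (6−j)! ways to fill the rest, and there are C(2,j) ways to pick which j.
By inclusion–exclusion, the number of valid placements is Σ_{j=0}^{2} (−1)^j C(2,j)·(6−j)!.
Computing: 720 − 240 + 24 = 504.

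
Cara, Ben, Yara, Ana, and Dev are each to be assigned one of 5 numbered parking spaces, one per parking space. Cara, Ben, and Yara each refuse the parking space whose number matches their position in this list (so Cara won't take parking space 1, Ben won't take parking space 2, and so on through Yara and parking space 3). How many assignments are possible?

Let Aᵢ (for i ∈ {1, 2, 3}) be the placements that put person i in their forbidden parking space. Any j of these fix j positions, leaving (5−j)! ways to fill the rest, and there are C(3,j) ways to pick which j.
By inclusion–exclusion, the number of valid placements is Σ_{j=0}^{3} (−1)^j C(3,j)·(5−j)!.
Computing: 120 − 72 + 18 − 2 = 64.

64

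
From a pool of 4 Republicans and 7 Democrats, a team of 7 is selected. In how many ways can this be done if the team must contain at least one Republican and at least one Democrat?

With no constraint there are C(11,7) = 330 possible selections.
Subtract selections that omit an entire group: no Republicans → C(7,7) = 1; no Democrats → C(4,7) = 0.
Both groups omitted at once is impossible, so 330 − 1 = 329.

329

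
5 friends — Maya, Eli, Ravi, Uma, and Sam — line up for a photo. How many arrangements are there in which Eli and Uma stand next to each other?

48

Place the 3 others and the Eli-Uma pair as 4 objects in a line; the pair has 2 internal arrangements.
That gives 2 × 4! = 2 × 24 = 48.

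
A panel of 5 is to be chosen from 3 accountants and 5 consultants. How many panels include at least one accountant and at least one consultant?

55

With no constraint there are C(8,5) = 56 possible selections.
Subtract selections that omit an entire group: no accountants → C(5,5) = 1; no consultants → C(3,5) = 0.
Both groups omitted at once is impossible, so 56 − 1 = 55.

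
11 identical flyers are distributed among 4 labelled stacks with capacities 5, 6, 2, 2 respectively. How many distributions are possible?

Ignoring the caps, the number of non-negative solutions to x_1+…+x_4 = 11 is C(14,3) = 364.
Subtract solutions that violate a single cap (substitute x_i' = x_i − (cap_i+1)): x_1 ≥ 6 gives C(8,3) = 56; x_2 ≥ 7 gives C(7,3) = 35; x_3 ≥ 3 gives C(11,3) = 165; x_4 ≥ 3 gives C(11,3) = 165. Together 421.
Add back pairs where two caps are both exceeded: 0 + 10 + 10 + 4 + 4 + 56 = 84.
By inclusion–exclusion the count is 364 − 421 + 84 = 27.

27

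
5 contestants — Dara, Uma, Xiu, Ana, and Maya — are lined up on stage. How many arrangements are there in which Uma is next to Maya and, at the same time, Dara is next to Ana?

24

Treat {Uma,Maya} as one block (2 orders) and {Dara,Ana} as another (2 orders).
That leaves 3 units to arrange: 2 × 2 × 3! = 4 × 6 = 24.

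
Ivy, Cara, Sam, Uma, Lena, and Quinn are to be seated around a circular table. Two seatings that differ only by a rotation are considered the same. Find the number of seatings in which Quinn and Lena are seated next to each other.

48

Glue Quinn and Lena into a block (2 internal orders). Seating 5 units around a circle gives (4)! arrangements.
So 2 × (4)! = 2 × 24 = 48.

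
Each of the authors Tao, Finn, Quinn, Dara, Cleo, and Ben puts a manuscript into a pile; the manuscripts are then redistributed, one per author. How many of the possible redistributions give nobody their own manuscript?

This is the derangement count D_6: permutations of 6 items with no fixed point.
By inclusion–exclusion this is Σ_{j=0}^{6} (−1)^j C(6,j)·(6−j)!.
Computing: 720 − 720 + 360 − 120 + 30 − 6 + 1 = 265.

265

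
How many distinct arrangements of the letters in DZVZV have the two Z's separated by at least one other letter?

There are 5!/(2!·2!) = 30 arrangements of DZVZV in total.
If the two Z's are adjacent, glue them into one block, leaving 4 items to arrange: (4)!/(2!) = 12 ways.
Subtracting, 30 − 12 = 18 arrangements keep the Z's apart.

18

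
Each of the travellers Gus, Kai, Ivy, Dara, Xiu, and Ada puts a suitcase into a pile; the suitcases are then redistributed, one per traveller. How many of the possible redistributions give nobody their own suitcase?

265

This is the derangement count D_6: permutations of 6 items with no fixed point.
By inclusion–exclusion this is Σ_{j=0}^{6} (−1)^j C(6,j)·(6−j)!.
Computing: 720 − 720 + 360 − 120 + 30 − 6 + 1 = 265.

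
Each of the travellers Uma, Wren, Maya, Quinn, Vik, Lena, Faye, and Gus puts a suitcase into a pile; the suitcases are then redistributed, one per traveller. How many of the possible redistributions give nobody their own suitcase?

Count assignments avoiding every fixed point. For any j of the 8 travellers fixed to their own suitcase, the other 8−j can be arranged in (8−j)! ways.
By inclusion–exclusion this is Σ_{j=0}^{8} (−1)^j C(8,j)·(8−j)!.
Computing: 40320 − 40320 + 20160 − 6720 + 1680 − 336 + 56 − 8 + 1 = 14833.

14833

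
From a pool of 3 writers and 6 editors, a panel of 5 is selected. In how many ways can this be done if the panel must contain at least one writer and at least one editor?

120

Unrestricted: C(9,5) = 126 ways to pick any 5 of the 9.
Selections missing a whole group: no writers → C(6,5) = 6; no editors → C(3,5) = 0.
Both groups omitted at once is impossible, so 126 − 6 = 120.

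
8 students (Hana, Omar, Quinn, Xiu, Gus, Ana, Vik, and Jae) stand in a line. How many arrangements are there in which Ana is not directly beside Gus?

There are 8! = 40320 arrangements in all. If Ana and Gus are adjacent, merging them into one block gives 2·(7)! = 10080 arrangements.
Complementary counting: 40320 − 10080 = 30240.

30240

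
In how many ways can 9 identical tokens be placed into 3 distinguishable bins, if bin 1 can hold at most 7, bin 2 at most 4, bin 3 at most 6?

By stars and bars, unrestricted non-negative solutions to x_1+…+x_3 = 9 number C(9+2,2) = 55.
Subtract solutions that violate a single cap (substitute x_i' = x_i − (cap_i+1)): x_1 ≥ 8 gives C(3,2) = 3; x_2 ≥ 5 gives C(6,2) = 15; x_3 ≥ 7 gives C(4,2) = 6. Together 24.
No two caps can be exceeded simultaneously, so the pair terms are all 0.
By inclusion–exclusion the count is 55 − 24 + 0 = 31.

31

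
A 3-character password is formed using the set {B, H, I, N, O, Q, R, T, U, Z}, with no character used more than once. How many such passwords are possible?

This is a permutation of 3 out of 10: P(10,3) = 10!/7!.
That product is 10 × 9 × 8 = 720.

720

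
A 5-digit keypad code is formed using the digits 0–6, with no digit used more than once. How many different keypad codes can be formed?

Choose and order 5 of the 7 symbols: the first digit has 7 options, the next 6, and so on down to 3.
7 × 6 × 5 × 4 × 3 = 2520.

2520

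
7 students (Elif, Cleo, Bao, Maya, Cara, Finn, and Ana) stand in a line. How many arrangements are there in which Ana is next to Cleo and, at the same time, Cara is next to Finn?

Treat {Ana,Cleo} as one block (2 orders) and {Cara,Finn} as another (2 orders).
That leaves 5 units to arrange: 2 × 2 × 5! = 4 × 120 = 480.

480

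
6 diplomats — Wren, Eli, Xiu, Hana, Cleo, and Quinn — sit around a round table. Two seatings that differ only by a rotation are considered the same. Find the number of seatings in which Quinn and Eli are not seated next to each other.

72

Without the restriction there are (5)! = 120 seatings.
Seatings with Quinn beside Eli: treat them as a block with 2 internal orders, giving 2 × (4)! = 48.
Subtracting, 120 − 48 = 72.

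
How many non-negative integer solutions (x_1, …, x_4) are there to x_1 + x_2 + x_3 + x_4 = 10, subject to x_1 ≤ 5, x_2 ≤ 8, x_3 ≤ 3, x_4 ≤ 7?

154

Ignoring the caps, the number of non-negative solutions to x_1+…+x_4 = 10 is C(13,3) = 286.
Subtract solutions that violate a single cap (substitute x_i' = x_i − (cap_i+1)): x_1 ≥ 6 gives C(7,3) = 35; x_2 ≥ 9 gives C(4,3) = 4; x_3 ≥ 4 gives C(9,3) = 84; x_4 ≥ 8 gives C(5,3) = 10. Together 133.
Add back pairs where two caps are both exceeded: 0 + 1 + 0 + 0 + 0 + 0 = 1.
By inclusion–exclusion the count is 286 − 133 + 1 = 154.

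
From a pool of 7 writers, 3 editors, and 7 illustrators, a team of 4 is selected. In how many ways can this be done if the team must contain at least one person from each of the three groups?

1029

Total 4-person selections from all 17: C(17,4) = 2380.
Selections missing a whole group: no writers → C(10,4) = 210; no editors → C(14,4) = 1001; no illustrators → C(10,4) = 210.
Add back selections omitting two groups (i.e. drawn from a single group): C(7,4) + C(3,4) + C(7,4) = 70.
By inclusion–exclusion: 2380 − 1421 + 70 = 1029.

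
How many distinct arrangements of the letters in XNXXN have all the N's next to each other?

Treat the 2 copies of N as a single block. The multiset to arrange is then {NN, X, X, X}, 4 items in all.
That gives (4)!/(3!) = 4 arrangements.

4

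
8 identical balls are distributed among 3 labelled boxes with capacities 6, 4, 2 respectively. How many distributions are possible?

Without the upper bounds there are C(10,2) = 45 ways to split 8 among 3 boxes.
Subtract solutions that violate a single cap (substitute x_i' = x_i − (cap_i+1)): x_1 ≥ 7 gives C(3,2) = 3; x_2 ≥ 5 gives C(5,2) = 10; x_3 ≥ 3 gives C(7,2) = 21. Together 34.
Add back pairs where two caps are both exceeded: 0 + 0 + 1 = 1.
By inclusion–exclusion the count is 45 − 34 + 1 = 12.

12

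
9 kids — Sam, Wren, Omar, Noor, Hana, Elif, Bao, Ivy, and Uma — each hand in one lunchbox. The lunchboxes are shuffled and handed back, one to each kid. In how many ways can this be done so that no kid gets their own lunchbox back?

133496

This is the derangement count D_9: permutations of 9 items with no fixed point.
By inclusion–exclusion this is Σ_{j=0}^{9} (−1)^j C(9,j)·(9−j)!.
Computing: 362880 − 362880 + 181440 − 60480 + 15120 − 3024 + 504 − 72 + 9 − 1 = 133496.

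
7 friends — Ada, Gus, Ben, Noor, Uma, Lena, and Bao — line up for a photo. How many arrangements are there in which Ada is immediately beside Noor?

Treat {Ada, Noor} as a single unit. There are 6 units to order, and the pair itself can be ordered 2 ways.
So the count is 2·(6)! = 1440.

1440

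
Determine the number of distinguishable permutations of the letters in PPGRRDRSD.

The 9 letters of PPGRRDRSD have repeats: D appearing twice, P appearing twice, and R appearing 3 times.
The number of distinct arrangements is 9!/(3!·2!·2!) = 362880/24 = 15120.

15120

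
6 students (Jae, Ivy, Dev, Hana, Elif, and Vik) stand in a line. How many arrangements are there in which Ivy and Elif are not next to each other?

There are 6! = 720 arrangements in all. If Ivy and Elif are adjacent, merging them into one block gives 2·(5)! = 240 arrangements.
So 720 − 240 = 480 arrangements keep them apart.

480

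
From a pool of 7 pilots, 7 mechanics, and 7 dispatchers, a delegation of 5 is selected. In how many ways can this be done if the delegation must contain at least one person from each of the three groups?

Total 5-person selections from all 21: C(21,5) = 20349.
Subtract selections that omit an entire group: no pilots → C(14,5) = 2002; no mechanics → C(14,5) = 2002; no dispatchers → C(14,5) = 2002.
Add back selections omitting two groups (i.e. drawn from a single group): C(7,5) + C(7,5) + C(7,5) = 63.
By inclusion–exclusion: 20349 − 6006 + 63 = 14406.

14406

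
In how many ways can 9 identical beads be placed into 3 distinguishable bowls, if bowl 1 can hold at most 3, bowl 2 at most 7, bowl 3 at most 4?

17

Without the upper bounds there are C(11,2) = 55 ways to split 9 among 3 bowls.
Subtract solutions that violate a single cap (substitute x_i' = x_i − (cap_i+1)): x_1 ≥ 4 gives C(7,2) = 21; x_2 ≥ 8 gives C(3,2) = 3; x_3 ≥ 5 gives C(6,2) = 15. Together 39.
Add back pairs where two caps are both exceeded: 0 + 1 + 0 = 1.
By inclusion–exclusion the count is 55 − 39 + 1 = 17.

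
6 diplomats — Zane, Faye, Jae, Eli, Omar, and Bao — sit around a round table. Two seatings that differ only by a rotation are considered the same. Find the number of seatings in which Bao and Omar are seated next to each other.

48

Treat {Bao, Omar} as one unit (2 internal orders) and seat the resulting 5 units around the table: (4)! circular arrangements.
So 2 × (4)! = 2 × 24 = 48.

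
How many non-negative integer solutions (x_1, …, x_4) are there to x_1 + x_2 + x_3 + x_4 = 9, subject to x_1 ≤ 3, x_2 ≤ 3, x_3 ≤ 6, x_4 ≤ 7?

Ignoring the caps, the number of non-negative solutions to x_1+…+x_4 = 9 is C(12,3) = 220.
Subtract solutions that violate a single cap (substitute x_i' = x_i − (cap_i+1)): x_1 ≥ 4 gives C(8,3) = 56; x_2 ≥ 4 gives C(8,3) = 56; x_3 ≥ 7 gives C(5,3) = 10; x_4 ≥ 8 gives C(4,3) = 4. Together 126.
Add back pairs where two caps are both exceeded: 4 + 0 + 0 + 0 + 0 + 0 = 4.
By inclusion–exclusion the count is 220 − 126 + 4 = 98.

98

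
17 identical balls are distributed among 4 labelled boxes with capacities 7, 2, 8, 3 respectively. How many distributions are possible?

19

Without the upper bounds there are C(20,3) = 1140 ways to split 17 among 4 boxes.
Subtract solutions that violate a single cap (substitute x_i' = x_i − (cap_i+1)): x_1 ≥ 8 gives C(12,3) = 220; x_2 ≥ 3 gives C(17,3) = 680; x_3 ≥ 9 gives C(11,3) = 165; x_4 ≥ 4 gives C(16,3) = 560. Together 1625.
Add back pairs where two caps are both exceeded: 84 + 1 + 56 + 56 + 286 + 35 = 518.
Subtract triples: 0 + 10 + 0 + 4 = 14.
By inclusion–exclusion the count is 1140 − 1625 + 518 − 14 = 19.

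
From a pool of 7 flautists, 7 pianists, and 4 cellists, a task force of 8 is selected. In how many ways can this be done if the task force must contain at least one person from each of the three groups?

With no constraint there are C(18,8) = 43758 possible selections.
Selections missing a whole group: no flautists → C(11,8) = 165; no pianists → C(11,8) = 165; no cellists → C(14,8) = 3003.
Add back selections omitting two groups (i.e. drawn from a single group): C(7,8) + C(7,8) + C(4,8) = 0.
By inclusion–exclusion: 43758 − 3333 + 0 = 40425.

40425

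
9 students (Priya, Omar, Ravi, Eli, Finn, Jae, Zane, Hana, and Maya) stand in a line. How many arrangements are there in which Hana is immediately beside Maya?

80640

Place the 7 others and the Hana-Maya pair as 8 objects in a line; the pair has 2 internal arrangements.
That gives 2 × 8! = 2 × 40320 = 80640.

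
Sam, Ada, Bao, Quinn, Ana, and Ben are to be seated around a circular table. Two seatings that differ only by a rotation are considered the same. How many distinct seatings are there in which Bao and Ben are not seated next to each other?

All circular seatings of 6 people number (5)! = 120.
Seatings with Bao beside Ben: treat them as a block with 2 internal orders, giving 2 × (4)! = 48.
Subtracting, 120 − 48 = 72.

72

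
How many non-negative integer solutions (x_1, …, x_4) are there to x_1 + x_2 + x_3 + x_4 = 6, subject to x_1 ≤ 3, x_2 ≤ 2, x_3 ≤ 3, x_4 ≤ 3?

By stars and bars, unrestricted non-negative solutions to x_1+…+x_4 = 6 number C(6+3,3) = 84.
Subtract solutions that violate a single cap (substitute x_i' = x_i − (cap_i+1)): x_1 ≥ 4 gives C(5,3) = 10; x_2 ≥ 3 gives C(6,3) = 20; x_3 ≥ 4 gives C(5,3) = 10; x_4 ≥ 4 gives C(5,3) = 10. Together 50.
No two caps can be exceeded simultaneously, so the pair terms are all 0.
By inclusion–exclusion the count is 84 − 50 + 0 = 34.

34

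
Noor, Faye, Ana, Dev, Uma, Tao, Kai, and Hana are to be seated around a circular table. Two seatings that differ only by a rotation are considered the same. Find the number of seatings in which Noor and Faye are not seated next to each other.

All circular seatings of 8 people number (7)! = 5040.
Those with Noor next to Faye: fuse the pair into one unit and seat 7 units around a circle — 2·(6)! = 1440.
Subtracting, 5040 − 1440 = 3600.

3600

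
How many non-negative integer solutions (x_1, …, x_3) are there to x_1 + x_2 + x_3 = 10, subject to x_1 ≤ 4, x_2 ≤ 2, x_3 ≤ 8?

By stars and bars, unrestricted non-negative solutions to x_1+…+x_3 = 10 number C(10+2,2) = 66.
Subtract solutions that violate a single cap (substitute x_i' = x_i − (cap_i+1)): x_1 ≥ 5 gives C(7,2) = 21; x_2 ≥ 3 gives C(9,2) = 36; x_3 ≥ 9 gives C(3,2) = 3. Together 60.
Add back pairs where two caps are both exceeded: 6 + 0 + 0 = 6.
By inclusion–exclusion the count is 66 − 60 + 6 = 12.

12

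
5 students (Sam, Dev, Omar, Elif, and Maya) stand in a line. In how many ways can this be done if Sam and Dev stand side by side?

48

Place the 3 others and the Sam-Dev pair as 4 objects in a line; the pair has 2 internal arrangements.
That gives 2 × 4! = 2 × 24 = 48.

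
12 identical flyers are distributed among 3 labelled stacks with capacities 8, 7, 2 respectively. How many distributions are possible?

15

By stars and bars, unrestricted non-negative solutions to x_1+…+x_3 = 12 number C(12+2,2) = 91.
Subtract solutions that violate a single cap (substitute x_i' = x_i − (cap_i+1)): x_1 ≥ 9 gives C(5,2) = 10; x_2 ≥ 8 gives C(6,2) = 15; x_3 ≥ 3 gives C(11,2) = 55. Together 80.
Add back pairs where two caps are both exceeded: 0 + 1 + 3 = 4.
By inclusion–exclusion the count is 91 − 80 + 4 = 15.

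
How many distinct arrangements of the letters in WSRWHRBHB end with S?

2520

Fix S in the last position and arrange the remaining 8 letters.
Those 8 letters have B appearing twice, H appearing twice, R appearing twice, and W appearing twice, giving (8)!/(2!·2!·2!·2!) = 2520.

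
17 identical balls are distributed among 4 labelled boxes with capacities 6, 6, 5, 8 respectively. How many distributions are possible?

Ignoring the caps, the number of non-negative solutions to x_1+…+x_4 = 17 is C(20,3) = 1140.
Subtract solutions that violate a single cap (substitute x_i' = x_i − (cap_i+1)): x_1 ≥ 7 gives C(13,3) = 286; x_2 ≥ 7 gives C(13,3) = 286; x_3 ≥ 6 gives C(14,3) = 364; x_4 ≥ 9 gives C(11,3) = 165. Together 1101.
Add back pairs where two caps are both exceeded: 20 + 35 + 4 + 35 + 4 + 10 = 108.
By inclusion–exclusion the count is 1140 − 1101 + 108 = 147.

147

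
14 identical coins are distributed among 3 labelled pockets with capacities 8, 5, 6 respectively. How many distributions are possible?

21

By stars and bars, unrestricted non-negative solutions to x_1+…+x_3 = 14 number C(14+2,2) = 120.
Subtract solutions that violate a single cap (substitute x_i' = x_i − (cap_i+1)): x_1 ≥ 9 gives C(7,2) = 21; x_2 ≥ 6 gives C(10,2) = 45; x_3 ≥ 7 gives C(9,2) = 36. Together 102.
Add back pairs where two caps are both exceeded: 0 + 0 + 3 = 3.
By inclusion–exclusion the count is 120 − 102 + 3 = 21.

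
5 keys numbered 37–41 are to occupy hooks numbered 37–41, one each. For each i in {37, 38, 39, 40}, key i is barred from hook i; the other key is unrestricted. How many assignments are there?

53

Let Aᵢ (for 37 ≤ i ≤ 40) be the placements that put key i in its forbidden hook. Any j of these fix j positions, leaving (5−j)! ways to fill the rest, and there are C(4,j) ways to pick which j.
By inclusion–exclusion, the number of valid placements is Σ_{j=0}^{4} (−1)^j C(4,j)·(5−j)!.
Computing: 120 − 96 + 36 − 8 + 1 = 53.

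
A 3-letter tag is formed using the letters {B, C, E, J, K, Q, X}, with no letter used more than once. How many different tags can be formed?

210

Choose and order 3 of the 7 symbols: the first letter has 7 options, the next 6, then 5.
7 × 6 × 5 = 210.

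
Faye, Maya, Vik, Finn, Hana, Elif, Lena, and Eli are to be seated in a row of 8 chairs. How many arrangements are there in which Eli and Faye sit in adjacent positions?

Treat {Eli, Faye} as a single unit. There are 7 units to order, and the pair itself can be ordered 2 ways.
So the count is 2·(7)! = 10080.

10080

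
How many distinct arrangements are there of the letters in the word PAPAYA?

60

Letter multiplicities in PAPAYA: A×3, P×2, Y×1.
So there are 6! / (3!·2!) = 60 distinguishable arrangements.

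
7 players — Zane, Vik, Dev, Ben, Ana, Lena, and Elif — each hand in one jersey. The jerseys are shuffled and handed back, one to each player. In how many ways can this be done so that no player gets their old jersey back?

Count assignments avoiding every fixed point. For any j of the 7 players fixed to their old jersey, the other 7−j can be arranged in (7−j)! ways.
By inclusion–exclusion this is Σ_{j=0}^{7} (−1)^j C(7,j)·(7−j)!.
Computing: 5040 − 5040 + 2520 − 840 + 210 − 42 + 7 − 1 = 1854.

1854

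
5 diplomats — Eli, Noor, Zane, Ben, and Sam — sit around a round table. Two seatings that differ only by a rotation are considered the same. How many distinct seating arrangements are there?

Fix one person's seat to break rotational symmetry; the remaining 4 people can be arranged in (4)! = 24 ways.

24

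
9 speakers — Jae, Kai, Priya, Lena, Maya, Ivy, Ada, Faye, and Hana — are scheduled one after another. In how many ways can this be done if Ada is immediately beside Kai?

Glue Ada and Kai into one block (2 internal orders), leaving 8 units to arrange in a row.
That gives 2 × 8! = 2 × 40320 = 80640.

80640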